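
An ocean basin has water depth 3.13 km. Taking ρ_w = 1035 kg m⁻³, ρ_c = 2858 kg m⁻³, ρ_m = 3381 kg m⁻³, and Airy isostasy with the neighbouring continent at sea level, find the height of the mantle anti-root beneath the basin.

10.9 km

Balancing pressure at the compensation depth: replacing crust with seawater at the top is compensated by replacing crust with mantle at the base: d (ρ_c − ρ_w) = a (ρ_m − ρ_c).
a = d (ρ_c − ρ_w)/(ρ_m − ρ_c) = 3.13 km × 1823/523 = 10.9 km.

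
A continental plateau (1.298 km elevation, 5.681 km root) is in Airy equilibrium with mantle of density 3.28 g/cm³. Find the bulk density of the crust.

2.67 g/cm³

ρ_c h = (ρ_m − ρ_c) r → ρ_c (h + r) = ρ_m r → ρ_c = ρ_m r / (h + r).
ρ_c = 3.28 × 5.681 km / (1.298 km + 5.681 km) = 2.67 g/cm³.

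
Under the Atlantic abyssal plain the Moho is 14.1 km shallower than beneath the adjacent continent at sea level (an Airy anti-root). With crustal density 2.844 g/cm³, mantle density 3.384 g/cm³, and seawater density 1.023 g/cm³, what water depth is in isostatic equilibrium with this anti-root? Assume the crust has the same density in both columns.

Replacing a thickness d of crust by seawater at the top must be balanced by replacing crust with mantle at the base: d (ρ_c − ρ_w) = a (ρ_m − ρ_c).
d = a (ρ_m − ρ_c)/(ρ_c − ρ_w) = 14.1 km × 0.54/1.821 = 4.18 km.

4.18 km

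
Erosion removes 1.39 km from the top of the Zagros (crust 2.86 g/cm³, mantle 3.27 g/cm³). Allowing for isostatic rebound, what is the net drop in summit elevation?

0.174 km

Rebound u = e ρ_c/ρ_m = 1.39 km × 2.86/3.27 = 1.216 km.
Net surface drop = e − u = 1.39 km − 1.216 km = e (ρ_m − ρ_c)/ρ_m = 0.174 km.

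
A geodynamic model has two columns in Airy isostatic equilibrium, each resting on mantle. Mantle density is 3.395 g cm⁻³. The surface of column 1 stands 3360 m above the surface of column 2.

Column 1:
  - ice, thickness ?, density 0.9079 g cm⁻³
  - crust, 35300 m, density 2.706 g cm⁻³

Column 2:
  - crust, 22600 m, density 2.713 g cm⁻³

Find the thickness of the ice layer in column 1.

1000 m

Take the compensation level at the base of the deeper column (depth z_c below the surface of column 1) and equate Σ ρ_i t_i down to z_c; mantle fills any gap and the z_c terms cancel.
Column 1: x×0.9079 + 35300×2.706 + (z_c − 35300 − x)×3.395
Column 2: 3360×0 + 22600×2.713 + (z_c − 3360 − 22600)×3.395
The z_c×3.395 term appears on both sides and cancels. Collect the known terms of each column as K = Σ(ρt)_known − 3.395 × (depth of known layers): K_1 = 95521.8 − 3.395×35300 = −24321.7; K_2 = 61313.8 − 3.395×(3360 + 22600) = −26820.4.
Balance: K_1 − x×(3.395 − 0.9079) = K_2, so x = (K_1 − K_2)/(3.395 − 0.9079) = 2498.7/2.4871 = 1000 m.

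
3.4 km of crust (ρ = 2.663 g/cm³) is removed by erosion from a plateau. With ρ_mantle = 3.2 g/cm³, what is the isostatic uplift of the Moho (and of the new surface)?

Unloading: uplift u = e ρ_c/ρ_m = 3.4 km × 2.663/3.2 = 2.83 km.

2.83 km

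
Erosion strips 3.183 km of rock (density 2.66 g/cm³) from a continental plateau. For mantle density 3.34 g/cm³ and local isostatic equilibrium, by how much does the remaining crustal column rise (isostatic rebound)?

Unloading: uplift u = e ρ_c/ρ_m = 3.183 km × 2.66/3.34 = 2.53 km.

2.53 km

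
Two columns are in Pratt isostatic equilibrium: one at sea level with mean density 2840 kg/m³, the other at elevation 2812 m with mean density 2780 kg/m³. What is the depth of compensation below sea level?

130000 m

ρ_ref D = ρ (D + h) → D (ρ_ref − ρ) = ρ h.
D = ρ h/(ρ_ref − ρ) = 2780 × 2812 m/(2840 − 2780) = 130000 m.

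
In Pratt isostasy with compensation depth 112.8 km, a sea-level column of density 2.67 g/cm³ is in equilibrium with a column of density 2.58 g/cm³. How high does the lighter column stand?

ρ_ref D = ρ (D + h) → h = D (ρ_ref − ρ)/ρ.
h = 112.8 km × (2.67 − 2.58)/2.58 = 3.93 km.

3.93 km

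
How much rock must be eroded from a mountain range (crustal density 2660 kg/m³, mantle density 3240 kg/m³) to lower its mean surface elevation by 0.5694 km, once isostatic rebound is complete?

3.18 km

Net drop Δ = e − u = e − e ρ_c/ρ_m = e (ρ_m − ρ_c)/ρ_m.
e = Δ ρ_m/(ρ_m − ρ_c) = 0.5694 km × 3240/580 = 3.18 km.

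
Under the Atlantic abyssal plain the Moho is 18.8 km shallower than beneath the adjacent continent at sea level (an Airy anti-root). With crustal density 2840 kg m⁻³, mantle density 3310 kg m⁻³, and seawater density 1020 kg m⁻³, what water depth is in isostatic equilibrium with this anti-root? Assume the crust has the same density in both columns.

4.85 km

Replacing a thickness d of crust by seawater at the top must be balanced by replacing crust with mantle at the base: d (ρ_c − ρ_w) = a (ρ_m − ρ_c).
d = a (ρ_m − ρ_c)/(ρ_c − ρ_w) = 18.8 km × 470/1820 = 4.85 km.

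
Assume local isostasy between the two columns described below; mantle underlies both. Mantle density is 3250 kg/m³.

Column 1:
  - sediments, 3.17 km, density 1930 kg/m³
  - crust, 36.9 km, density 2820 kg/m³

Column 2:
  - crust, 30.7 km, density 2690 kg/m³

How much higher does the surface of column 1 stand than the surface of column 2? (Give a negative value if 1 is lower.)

For any compensation level in the mantle, the mantle terms cancel and isostasy reduces to e = (Σt_1 − Σt_2) − (Σ(ρt)_1 − Σ(ρt)_2) / ρ_m.
Σt_1 = 40.07 km; Σt_2 = 30.7 km; Σ(ρt)_1 = 110176.1; Σ(ρt)_2 = 82583 (in km·kg/m³).
e = (40.07 − 30.7) − (110176.1 − 82583) / 3250 = 0.88 km.

0.88 km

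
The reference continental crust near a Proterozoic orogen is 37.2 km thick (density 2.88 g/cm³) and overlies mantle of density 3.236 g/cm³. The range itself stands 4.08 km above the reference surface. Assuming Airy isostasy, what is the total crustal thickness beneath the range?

Root depth r = h ρ_c / (ρ_m − ρ_c) = 4.08 km × 2.88 / 0.356 = 33.01 km.
Total thickness = T + h + r = 37.2 km + 4.08 km + 33.01 km = 74.3 km.

74.3 km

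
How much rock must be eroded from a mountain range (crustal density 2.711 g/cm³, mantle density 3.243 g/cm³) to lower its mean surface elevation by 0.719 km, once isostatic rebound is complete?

Net drop Δ = e − u = e − e ρ_c/ρ_m = e (ρ_m − ρ_c)/ρ_m.
e = Δ ρ_m/(ρ_m − ρ_c) = 0.719 km × 3.243/0.532 = 4.38 km.

4.38 km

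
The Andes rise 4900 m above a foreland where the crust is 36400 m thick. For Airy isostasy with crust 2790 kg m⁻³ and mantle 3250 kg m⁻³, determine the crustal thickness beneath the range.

71000 m

Root depth r = h ρ_c / (ρ_m − ρ_c) = 4900 m × 2790 / 460 = 29720 m.
Total thickness = T + h + r = 36400 m + 4900 m + 29720 m = 71000 m.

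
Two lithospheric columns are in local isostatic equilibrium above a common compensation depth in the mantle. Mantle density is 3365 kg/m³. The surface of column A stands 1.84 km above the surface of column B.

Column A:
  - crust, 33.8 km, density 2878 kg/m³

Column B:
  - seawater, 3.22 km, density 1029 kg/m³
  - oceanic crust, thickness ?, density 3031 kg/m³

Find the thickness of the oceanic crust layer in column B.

Take the compensation level at the base of the deeper column (depth z_c below the surface of column A) and equate Σ ρ_i t_i down to z_c; mantle fills any gap and the z_c terms cancel.
Column A: 33.8×2878 + (z_c − 33.8)×3365
Column B: 1.84×0 + 3.22×1029 + x×3031 + (z_c − 1.84 − 3.22 − x)×3365
The z_c×3365 term appears on both sides and cancels. Collect the known terms of each column as K = Σ(ρt)_known − 3365 × (depth of known layers): K_A = 97276.4 − 3365×33.8 = −16460.6; K_B = 3313.38 − 3365×(1.84 + 3.22) = −13713.52.
Balance: K_A = K_B − x×(3365 − 3031), so x = (K_B − K_A)/(3365 − 3031) = 2747.08/334 = 8.22 km.

8.22 km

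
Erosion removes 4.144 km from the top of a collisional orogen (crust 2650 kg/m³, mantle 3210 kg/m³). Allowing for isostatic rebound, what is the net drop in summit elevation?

Rebound u = e ρ_c/ρ_m = 4.144 km × 2650/3210 = 3.421 km.
Net surface drop = e − u = 4.144 km − 3.421 km = e (ρ_m − ρ_c)/ρ_m = 0.723 km.

0.723 km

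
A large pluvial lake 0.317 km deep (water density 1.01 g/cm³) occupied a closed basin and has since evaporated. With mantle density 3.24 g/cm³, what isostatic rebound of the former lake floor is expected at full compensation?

0.0988 km

u = d ρ_w/ρ_m = 0.317 km × 1.01/3.24 = 0.0988 km.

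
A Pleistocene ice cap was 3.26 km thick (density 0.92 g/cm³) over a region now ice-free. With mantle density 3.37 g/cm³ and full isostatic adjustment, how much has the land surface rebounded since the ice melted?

0.89 km

Removing the load lets mantle flow back in; uplift u satisfies ρ_ice t = ρ_m u.
u = t ρ_ice/ρ_m = 3.26 km × 0.92/3.37 = 0.89 km.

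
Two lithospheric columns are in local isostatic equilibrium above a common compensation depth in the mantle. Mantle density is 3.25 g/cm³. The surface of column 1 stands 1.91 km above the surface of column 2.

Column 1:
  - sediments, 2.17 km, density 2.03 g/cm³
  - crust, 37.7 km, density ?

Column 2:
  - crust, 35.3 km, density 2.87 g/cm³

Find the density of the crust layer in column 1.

2.8 g/cm³

Take the compensation level at the base of the deeper column (depth z_c below the surface of column 1) and equate Σ ρ_i t_i down to z_c; mantle fills any gap and the z_c terms cancel.
Column 1: 2.17×2.03 + 37.7×ρ + (z_c − 39.87)×3.25
Column 2: 1.91×0 + 35.3×2.87 + (z_c − 1.91 − 35.3)×3.25
The z_c×3.25 term appears on both sides and cancels. Collect the known terms of each column as K = Σ(ρt)_known − 3.25 × (depth of known layers): K_1 = 4.4051 − 3.25×39.87 = −125.1724; K_2 = 101.311 − 3.25×(1.91 + 35.3) = −19.6215.
Balance: K_1 + 37.7×ρ = K_2, so ρ = (K_2 − K_1)/37.7 = 105.551/37.7 = 2.8 g/cm³.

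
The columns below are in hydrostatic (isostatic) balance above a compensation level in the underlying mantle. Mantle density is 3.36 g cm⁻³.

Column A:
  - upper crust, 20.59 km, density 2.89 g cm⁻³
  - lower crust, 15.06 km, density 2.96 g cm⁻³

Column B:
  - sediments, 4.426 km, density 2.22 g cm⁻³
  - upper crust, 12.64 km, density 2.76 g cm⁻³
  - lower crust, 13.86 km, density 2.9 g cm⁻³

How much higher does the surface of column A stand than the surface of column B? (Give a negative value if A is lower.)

For any compensation level in the mantle, the mantle terms cancel and isostasy reduces to e = (Σt_A − Σt_B) − (Σ(ρt)_A − Σ(ρt)_B) / ρ_m.
Σt_A = 35.65 km; Σt_B = 30.926 km; Σ(ρt)_A = 104.0827; Σ(ρt)_B = 84.90612 (in km·g cm⁻³).
e = (35.65 − 30.926) − (104.0827 − 84.90612) / 3.36 = −0.983 km.

−0.983 km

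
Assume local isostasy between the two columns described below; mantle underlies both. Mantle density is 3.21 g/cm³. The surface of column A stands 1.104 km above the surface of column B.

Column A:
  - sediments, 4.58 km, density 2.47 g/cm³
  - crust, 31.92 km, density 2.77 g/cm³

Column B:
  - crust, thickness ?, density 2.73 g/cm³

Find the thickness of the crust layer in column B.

Take the compensation level at the base of the deeper column (depth z_c below the surface of column A) and equate Σ ρ_i t_i down to z_c; mantle fills any gap and the z_c terms cancel.
Column A: 4.58×2.47 + 31.92×2.77 + (z_c − 36.5)×3.21
Column B: 1.104×0 + x×2.73 + (z_c − 1.104 − 0 − x)×3.21
The z_c×3.21 term appears on both sides and cancels. Collect the known terms of each column as K = Σ(ρt)_known − 3.21 × (depth of known layers): K_A = 99.731 − 3.21×36.5 = −17.434; K_B = 0 − 3.21×(1.104 + 0) = −3.54384.
Balance: K_A = K_B − x×(3.21 − 2.73), so x = (K_B − K_A)/(3.21 − 2.73) = 13.8902/0.48 = 28.9 km.

28.9 km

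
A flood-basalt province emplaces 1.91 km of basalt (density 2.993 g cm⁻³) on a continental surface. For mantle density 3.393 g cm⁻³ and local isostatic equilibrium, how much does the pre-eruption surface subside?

1.68 km

Subaerial loading: s = t ρ_load / ρ_m.
s = 1.91 km × 2.993/3.393 = 1.68 km.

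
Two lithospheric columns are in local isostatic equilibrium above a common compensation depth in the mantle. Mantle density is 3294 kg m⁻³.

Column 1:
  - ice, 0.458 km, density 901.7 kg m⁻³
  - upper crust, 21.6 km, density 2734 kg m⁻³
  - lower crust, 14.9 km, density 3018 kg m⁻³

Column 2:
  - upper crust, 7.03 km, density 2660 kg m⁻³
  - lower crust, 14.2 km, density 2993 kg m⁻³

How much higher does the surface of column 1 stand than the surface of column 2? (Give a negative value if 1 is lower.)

2.6 km

For any compensation level in the mantle, the mantle terms cancel and isostasy reduces to e = (Σt_1 − Σt_2) − (Σ(ρt)_1 − Σ(ρt)_2) / ρ_m.
Σt_1 = 36.958 km; Σt_2 = 21.23 km; Σ(ρt)_1 = 104435.579; Σ(ρt)_2 = 61200.4 (in km·kg m⁻³).
e = (36.958 − 21.23) − (104435.579 − 61200.4) / 3294 = 2.6 km.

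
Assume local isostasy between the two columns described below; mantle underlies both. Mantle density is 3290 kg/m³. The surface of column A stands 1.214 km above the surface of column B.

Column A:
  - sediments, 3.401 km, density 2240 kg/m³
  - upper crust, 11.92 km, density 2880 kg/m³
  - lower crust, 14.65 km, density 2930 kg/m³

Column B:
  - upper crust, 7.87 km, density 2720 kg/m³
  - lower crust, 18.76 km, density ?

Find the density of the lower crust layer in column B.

Take the compensation level at the base of the deeper column (depth z_c below the surface of column A) and equate Σ ρ_i t_i down to z_c; mantle fills any gap and the z_c terms cancel.
Column A: 3.401×2240 + 11.92×2880 + 14.65×2930 + (z_c − 29.971)×3290
Column B: 1.214×0 + 7.87×2720 + 18.76×ρ + (z_c − 1.214 − 26.63)×3290
The z_c×3290 term appears on both sides and cancels. Collect the known terms of each column as K = Σ(ρt)_known − 3290 × (depth of known layers): K_A = 84872.34 − 3290×29.971 = −13732.25; K_B = 21406.4 − 3290×(1.214 + 26.63) = −70200.36.
Balance: K_A = K_B + 18.76×ρ, so ρ = (K_A − K_B)/18.76 = 56468.1/18.76 = 3010 kg/m³.

3010 kg/m³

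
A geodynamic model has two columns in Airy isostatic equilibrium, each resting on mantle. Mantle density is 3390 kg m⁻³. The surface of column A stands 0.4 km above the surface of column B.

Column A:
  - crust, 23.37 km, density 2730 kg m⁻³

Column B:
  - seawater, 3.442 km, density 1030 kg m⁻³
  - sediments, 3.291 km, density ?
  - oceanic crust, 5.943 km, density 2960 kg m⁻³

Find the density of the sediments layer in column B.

2360 kg m⁻³

Take the compensation level at the base of the deeper column (depth z_c below the surface of column A) and equate Σ ρ_i t_i down to z_c; mantle fills any gap and the z_c terms cancel.
Column A: 23.37×2730 + (z_c − 23.37)×3390
Column B: 0.4×0 + 3.442×1030 + 3.291×ρ + 5.943×2960 + (z_c − 0.4 − 12.676)×3390
The z_c×3390 term appears on both sides and cancels. Collect the known terms of each column as K = Σ(ρt)_known − 3390 × (depth of known layers): K_A = 63800.1 − 3390×23.37 = −15424.2; K_B = 21136.54 − 3390×(0.4 + 12.676) = −23191.1.
Balance: K_A = K_B + 3.291×ρ, so ρ = (K_A − K_B)/3.291 = 7766.9/3.291 = 2360 kg m⁻³.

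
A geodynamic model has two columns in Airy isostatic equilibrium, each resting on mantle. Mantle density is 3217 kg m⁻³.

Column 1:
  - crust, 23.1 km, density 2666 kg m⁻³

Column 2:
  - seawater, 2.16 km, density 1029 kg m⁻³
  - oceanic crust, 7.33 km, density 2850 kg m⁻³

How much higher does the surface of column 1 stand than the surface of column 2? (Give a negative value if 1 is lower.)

For any compensation level in the mantle, the mantle terms cancel and isostasy reduces to e = (Σt_1 − Σt_2) − (Σ(ρt)_1 − Σ(ρt)_2) / ρ_m.
Σt_1 = 23.1 km; Σt_2 = 9.49 km; Σ(ρt)_1 = 61584.6; Σ(ρt)_2 = 23113.14 (in km·kg m⁻³).
e = (23.1 − 9.49) − (61584.6 − 23113.14) / 3217 = 1.65 km.

1.65 km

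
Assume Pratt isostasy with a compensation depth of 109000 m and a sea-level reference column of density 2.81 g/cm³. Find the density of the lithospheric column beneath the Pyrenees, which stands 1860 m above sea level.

Pratt balance: ρ_ref D = ρ (D + h).
ρ = ρ_ref D/(D + h) = 2.81 × 109000 m/(109000 m + 1860 m) = 2.76 g/cm³.

2.76 g/cm³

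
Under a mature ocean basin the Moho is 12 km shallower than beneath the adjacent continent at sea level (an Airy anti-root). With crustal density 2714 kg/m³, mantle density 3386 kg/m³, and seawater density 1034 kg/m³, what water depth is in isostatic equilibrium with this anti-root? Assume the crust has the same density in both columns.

4.8 km

Replacing a thickness d of crust by seawater at the top must be balanced by replacing crust with mantle at the base: d (ρ_c − ρ_w) = a (ρ_m − ρ_c).
d = a (ρ_m − ρ_c)/(ρ_c − ρ_w) = 12 km × 672/1680 = 4.8 km.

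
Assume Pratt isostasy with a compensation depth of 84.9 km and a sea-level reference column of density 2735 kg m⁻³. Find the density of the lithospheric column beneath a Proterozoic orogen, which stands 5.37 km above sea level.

Pratt balance: ρ_ref D = ρ (D + h).
ρ = ρ_ref D/(D + h) = 2735 × 84.9 km/(84.9 km + 5.37 km) = 2570 kg m⁻³.

2570 kg m⁻³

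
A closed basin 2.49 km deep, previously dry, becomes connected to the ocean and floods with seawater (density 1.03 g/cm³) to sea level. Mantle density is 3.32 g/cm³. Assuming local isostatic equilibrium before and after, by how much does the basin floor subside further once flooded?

After flooding the water column is d + s deep. Its weight must equal the weight of mantle displaced by the extra subsidence s: (d + s) ρ_w = s ρ_m.
s = d ρ_w / (ρ_m − ρ_w) = 2.49 km × 1.03/(3.32 − 1.03) = 1.12 km.

1.12 km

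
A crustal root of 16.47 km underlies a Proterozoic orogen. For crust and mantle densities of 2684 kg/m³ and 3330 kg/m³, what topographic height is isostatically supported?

3.96 km

Isostatic balance requires: ρ_c h = (ρ_m − ρ_c) r.
h = r (ρ_m − ρ_c) / ρ_c = 16.47 km × (3330 − 2684) / 2684 = 3.96 km.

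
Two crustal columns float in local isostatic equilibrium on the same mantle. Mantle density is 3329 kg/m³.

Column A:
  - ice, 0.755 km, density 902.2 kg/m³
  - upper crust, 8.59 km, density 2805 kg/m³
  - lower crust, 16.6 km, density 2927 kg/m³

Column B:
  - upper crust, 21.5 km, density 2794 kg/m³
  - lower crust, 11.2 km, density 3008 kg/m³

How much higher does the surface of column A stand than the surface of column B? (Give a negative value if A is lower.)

−0.628 km

For any compensation level in the mantle, the mantle terms cancel and isostasy reduces to e = (Σt_A − Σt_B) − (Σ(ρt)_A − Σ(ρt)_B) / ρ_m.
Σt_A = 25.945 km; Σt_B = 32.7 km; Σ(ρt)_A = 73364.311; Σ(ρt)_B = 93760.6 (in km·kg/m³).
e = (25.945 − 32.7) − (73364.311 − 93760.6) / 3329 = −0.628 km.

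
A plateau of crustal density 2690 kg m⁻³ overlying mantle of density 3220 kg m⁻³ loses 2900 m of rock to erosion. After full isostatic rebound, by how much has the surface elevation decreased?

Rebound u = e ρ_c/ρ_m = 2900 m × 2690/3220 = 2423 m.
Net surface drop = e − u = 2900 m − 2423 m = e (ρ_m − ρ_c)/ρ_m = 477 m.

477 m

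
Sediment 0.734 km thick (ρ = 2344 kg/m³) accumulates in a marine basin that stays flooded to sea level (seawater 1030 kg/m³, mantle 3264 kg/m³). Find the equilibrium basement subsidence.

0.432 km

Submarine loading: the sediment displaces seawater, and the subsidence is in turn flooded, so s (ρ_m − ρ_w) = t (ρ_sed − ρ_w).
s = 0.734 km × (2344 − 1030) / (3264 − 1030) = 0.432 km.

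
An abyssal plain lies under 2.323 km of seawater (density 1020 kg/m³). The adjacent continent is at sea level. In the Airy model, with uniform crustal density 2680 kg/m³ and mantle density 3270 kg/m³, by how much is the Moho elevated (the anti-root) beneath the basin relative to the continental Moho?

In Airy isostatic equilibrium: replacing crust with seawater at the top is compensated by replacing crust with mantle at the base: d (ρ_c − ρ_w) = a (ρ_m − ρ_c).
a = d (ρ_c − ρ_w)/(ρ_m − ρ_c) = 2.323 km × 1660/590 = 6.54 km.

6.54 km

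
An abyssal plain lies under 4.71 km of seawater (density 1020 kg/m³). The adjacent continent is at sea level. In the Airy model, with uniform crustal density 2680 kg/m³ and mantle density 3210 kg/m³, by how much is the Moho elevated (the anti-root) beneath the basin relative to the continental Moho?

By Archimedes' principle applied to the lithosphere: replacing crust with seawater at the top is compensated by replacing crust with mantle at the base: d (ρ_c − ρ_w) = a (ρ_m − ρ_c).
a = d (ρ_c − ρ_w)/(ρ_m − ρ_c) = 4.71 km × 1660/530 = 14.8 km.

14.8 km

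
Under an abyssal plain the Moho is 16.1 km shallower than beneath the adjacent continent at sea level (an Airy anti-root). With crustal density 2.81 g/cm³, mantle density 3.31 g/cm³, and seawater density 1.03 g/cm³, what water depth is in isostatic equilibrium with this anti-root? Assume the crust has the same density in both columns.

Replacing a thickness d of crust by seawater at the top must be balanced by replacing crust with mantle at the base: d (ρ_c − ρ_w) = a (ρ_m − ρ_c).
d = a (ρ_m − ρ_c)/(ρ_c − ρ_w) = 16.1 km × 0.5/1.78 = 4.52 km.

4.52 km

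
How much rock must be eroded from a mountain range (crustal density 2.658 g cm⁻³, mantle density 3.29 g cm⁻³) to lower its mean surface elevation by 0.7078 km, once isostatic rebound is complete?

Net drop Δ = e − u = e − e ρ_c/ρ_m = e (ρ_m − ρ_c)/ρ_m.
e = Δ ρ_m/(ρ_m − ρ_c) = 0.7078 km × 3.29/0.632 = 3.68 km.

3.68 km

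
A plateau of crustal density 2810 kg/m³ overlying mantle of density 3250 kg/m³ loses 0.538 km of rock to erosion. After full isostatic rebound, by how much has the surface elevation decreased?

Rebound u = e ρ_c/ρ_m = 0.538 km × 2810/3250 = 0.4652 km.
Net surface drop = e − u = 0.538 km − 0.4652 km = e (ρ_m − ρ_c)/ρ_m = 0.0728 km.

0.0728 km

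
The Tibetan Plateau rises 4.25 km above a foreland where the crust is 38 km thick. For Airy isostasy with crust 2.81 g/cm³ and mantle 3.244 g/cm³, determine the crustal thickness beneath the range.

Root depth r = h ρ_c / (ρ_m − ρ_c) = 4.25 km × 2.81 / 0.434 = 27.52 km.
Total thickness = T + h + r = 38 km + 4.25 km + 27.52 km = 69.8 km.

69.8 km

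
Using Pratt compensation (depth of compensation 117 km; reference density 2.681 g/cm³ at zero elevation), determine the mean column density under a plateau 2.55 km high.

Pratt balance: ρ_ref D = ρ (D + h).
ρ = ρ_ref D/(D + h) = 2.681 × 117 km/(117 km + 2.55 km) = 2.62 g/cm³.

2.62 g/cm³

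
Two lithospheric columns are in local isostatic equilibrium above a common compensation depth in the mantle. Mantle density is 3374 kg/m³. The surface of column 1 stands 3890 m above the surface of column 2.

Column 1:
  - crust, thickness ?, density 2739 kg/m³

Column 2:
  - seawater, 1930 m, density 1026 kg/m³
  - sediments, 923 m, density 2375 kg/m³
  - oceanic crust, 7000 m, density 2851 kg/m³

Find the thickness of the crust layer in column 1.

35000 m

Take the compensation level at the base of the deeper column (depth z_c below the surface of column 1) and equate Σ ρ_i t_i down to z_c; mantle fills any gap and the z_c terms cancel.
Column 1: x×2739 + (z_c − 0 − x)×3374
Column 2: 3890×0 + 1930×1026 + 923×2375 + 7000×2851 + (z_c − 3890 − 9853)×3374
The z_c×3374 term appears on both sides and cancels. Collect the known terms of each column as K = Σ(ρt)_known − 3374 × (depth of known layers): K_1 = 0 − 3374×0 = 0; K_2 = 24129305 − 3374×(3890 + 9853) = −22239577.
Balance: K_1 − x×(3374 − 2739) = K_2, so x = (K_1 − K_2)/(3374 − 2739) = 22239600/635 = 35000 m.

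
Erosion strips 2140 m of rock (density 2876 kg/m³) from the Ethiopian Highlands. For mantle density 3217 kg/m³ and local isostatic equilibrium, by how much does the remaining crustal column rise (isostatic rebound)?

1910 m

Unloading: uplift u = e ρ_c/ρ_m = 2140 m × 2876/3217 = 1910 m.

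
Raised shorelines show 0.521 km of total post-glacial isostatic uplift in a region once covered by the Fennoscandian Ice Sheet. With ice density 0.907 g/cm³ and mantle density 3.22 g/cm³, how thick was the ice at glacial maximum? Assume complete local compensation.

u = t ρ_ice/ρ_m → t = u ρ_m/ρ_ice = 0.521 km × 3.22/0.907 = 1.85 km.

1.85 km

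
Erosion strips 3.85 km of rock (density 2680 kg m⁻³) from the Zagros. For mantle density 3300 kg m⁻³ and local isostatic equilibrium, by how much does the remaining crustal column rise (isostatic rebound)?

3.13 km

Unloading: uplift u = e ρ_c/ρ_m = 3.85 km × 2680/3300 = 3.13 km.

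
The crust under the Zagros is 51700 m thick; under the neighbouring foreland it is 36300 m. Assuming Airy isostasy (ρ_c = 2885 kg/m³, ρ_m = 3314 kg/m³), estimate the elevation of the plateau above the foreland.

1990 m

Excess crust Δ = 51700 m − 36300 m = 15400 m, split between elevation h and root r with h + r = Δ.
Airy balance ρ_c h = (ρ_m − ρ_c) r gives r = h ρ_c/(ρ_m − ρ_c), so h (1 + ρ_c/(ρ_m − ρ_c)) = Δ, i.e. h = Δ (ρ_m − ρ_c)/ρ_m.
h = 15400 m × 429/3314 = 1990 m.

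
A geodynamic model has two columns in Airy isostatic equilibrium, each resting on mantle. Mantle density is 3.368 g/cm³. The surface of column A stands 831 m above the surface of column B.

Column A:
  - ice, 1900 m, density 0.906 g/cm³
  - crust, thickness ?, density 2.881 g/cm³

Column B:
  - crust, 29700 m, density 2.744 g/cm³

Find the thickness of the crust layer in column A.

34200 m

Take the compensation level at the base of the deeper column (depth z_c below the surface of column A) and equate Σ ρ_i t_i down to z_c; mantle fills any gap and the z_c terms cancel.
Column A: 1900×0.906 + x×2.881 + (z_c − 1900 − x)×3.368
Column B: 831×0 + 29700×2.744 + (z_c − 831 − 29700)×3.368
The z_c×3.368 term appears on both sides and cancels. Collect the known terms of each column as K = Σ(ρt)_known − 3.368 × (depth of known layers): K_A = 1721.4 − 3.368×1900 = −4677.8; K_B = 81496.8 − 3.368×(831 + 29700) = −21331.608.
Balance: K_A − x×(3.368 − 2.881) = K_B, so x = (K_A − K_B)/(3.368 − 2.881) = 16653.8/0.487 = 34200 m.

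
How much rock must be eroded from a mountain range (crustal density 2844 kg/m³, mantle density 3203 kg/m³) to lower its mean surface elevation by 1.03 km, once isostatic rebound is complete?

Net drop Δ = e − u = e − e ρ_c/ρ_m = e (ρ_m − ρ_c)/ρ_m.
e = Δ ρ_m/(ρ_m − ρ_c) = 1.03 km × 3203/359 = 9.19 km.

9.19 km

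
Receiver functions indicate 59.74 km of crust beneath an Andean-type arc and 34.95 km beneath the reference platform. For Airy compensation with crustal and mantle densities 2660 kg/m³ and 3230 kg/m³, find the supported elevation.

4.37 km

Excess crust Δ = 59.74 km − 34.95 km = 24.79 km, split between elevation h and root r with h + r = Δ.
Airy balance ρ_c h = (ρ_m − ρ_c) r gives r = h ρ_c/(ρ_m − ρ_c), so h (1 + ρ_c/(ρ_m − ρ_c)) = Δ, i.e. h = Δ (ρ_m − ρ_c)/ρ_m.
h = 24.79 km × 570/3230 = 4.37 km.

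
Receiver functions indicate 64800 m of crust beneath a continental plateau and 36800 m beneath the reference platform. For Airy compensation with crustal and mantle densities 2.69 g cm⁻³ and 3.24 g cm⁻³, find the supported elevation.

Excess crust Δ = 64800 m − 36800 m = 28000 m, split between elevation h and root r with h + r = Δ.
Airy balance ρ_c h = (ρ_m − ρ_c) r gives r = h ρ_c/(ρ_m − ρ_c), so h (1 + ρ_c/(ρ_m − ρ_c)) = Δ, i.e. h = Δ (ρ_m − ρ_c)/ρ_m.
h = 28000 m × 0.55/3.24 = 4750 m.

4750 m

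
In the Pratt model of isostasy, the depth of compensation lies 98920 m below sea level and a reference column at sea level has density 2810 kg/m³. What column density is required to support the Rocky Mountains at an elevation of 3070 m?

Pratt balance: ρ_ref D = ρ (D + h).
ρ = ρ_ref D/(D + h) = 2810 × 98920 m/(98920 m + 3070 m) = 2730 kg/m³.

2730 kg/m³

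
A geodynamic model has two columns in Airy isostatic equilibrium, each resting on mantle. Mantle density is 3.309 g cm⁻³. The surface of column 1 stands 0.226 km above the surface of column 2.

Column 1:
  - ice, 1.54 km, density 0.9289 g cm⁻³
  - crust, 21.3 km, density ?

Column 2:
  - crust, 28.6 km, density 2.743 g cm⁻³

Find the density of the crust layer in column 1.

2.69 g cm⁻³

Take the compensation level at the base of the deeper column (depth z_c below the surface of column 1) and equate Σ ρ_i t_i down to z_c; mantle fills any gap and the z_c terms cancel.
Column 1: 1.54×0.9289 + 21.3×ρ + (z_c − 22.84)×3.309
Column 2: 0.226×0 + 28.6×2.743 + (z_c − 0.226 − 28.6)×3.309
The z_c×3.309 term appears on both sides and cancels. Collect the known terms of each column as K = Σ(ρt)_known − 3.309 × (depth of known layers): K_1 = 1.430506 − 3.309×22.84 = −74.147054; K_2 = 78.4498 − 3.309×(0.226 + 28.6) = −16.935434.
Balance: K_1 + 21.3×ρ = K_2, so ρ = (K_2 − K_1)/21.3 = 57.2116/21.3 = 2.69 g cm⁻³.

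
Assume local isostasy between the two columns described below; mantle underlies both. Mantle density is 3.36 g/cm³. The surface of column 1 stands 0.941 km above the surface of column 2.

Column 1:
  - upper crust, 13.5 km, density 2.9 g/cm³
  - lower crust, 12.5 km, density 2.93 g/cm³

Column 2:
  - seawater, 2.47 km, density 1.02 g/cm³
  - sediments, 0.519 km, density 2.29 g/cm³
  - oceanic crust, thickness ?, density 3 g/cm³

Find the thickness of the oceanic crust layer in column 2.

5.8 km

Take the compensation level at the base of the deeper column (depth z_c below the surface of column 1) and equate Σ ρ_i t_i down to z_c; mantle fills any gap and the z_c terms cancel.
Column 1: 13.5×2.9 + 12.5×2.93 + (z_c − 26)×3.36
Column 2: 0.941×0 + 2.47×1.02 + 0.519×2.29 + x×3 + (z_c − 0.941 − 2.989 − x)×3.36
The z_c×3.36 term appears on both sides and cancels. Collect the known terms of each column as K = Σ(ρt)_known − 3.36 × (depth of known layers): K_1 = 75.775 − 3.36×26 = −11.585; K_2 = 3.70791 − 3.36×(0.941 + 2.989) = −9.49689.
Balance: K_1 = K_2 − x×(3.36 − 3), so x = (K_2 − K_1)/(3.36 − 3) = 2.08811/0.36 = 5.8 km.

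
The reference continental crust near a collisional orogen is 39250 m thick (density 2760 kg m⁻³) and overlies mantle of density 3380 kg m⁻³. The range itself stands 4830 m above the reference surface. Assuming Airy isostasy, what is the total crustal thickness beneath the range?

Root depth r = h ρ_c / (ρ_m − ρ_c) = 4830 m × 2760 / 620 = 21500 m.
Total thickness = T + h + r = 39250 m + 4830 m + 21500 m = 65600 m.

65600 m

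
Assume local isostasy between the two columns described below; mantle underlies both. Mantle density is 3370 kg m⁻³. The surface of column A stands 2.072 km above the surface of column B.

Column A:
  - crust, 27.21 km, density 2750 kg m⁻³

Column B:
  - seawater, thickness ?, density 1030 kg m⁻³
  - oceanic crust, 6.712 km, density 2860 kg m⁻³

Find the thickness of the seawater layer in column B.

Take the compensation level at the base of the deeper column (depth z_c below the surface of column A) and equate Σ ρ_i t_i down to z_c; mantle fills any gap and the z_c terms cancel.
Column A: 27.21×2750 + (z_c − 27.21)×3370
Column B: 2.072×0 + x×1030 + 6.712×2860 + (z_c − 2.072 − 6.712 − x)×3370
The z_c×3370 term appears on both sides and cancels. Collect the known terms of each column as K = Σ(ρt)_known − 3370 × (depth of known layers): K_A = 74827.5 − 3370×27.21 = −16870.2; K_B = 19196.32 − 3370×(2.072 + 6.712) = −10405.76.
Balance: K_A = K_B − x×(3370 − 1030), so x = (K_B − K_A)/(3370 − 1030) = 6464.44/2340 = 2.76 km.

2.76 km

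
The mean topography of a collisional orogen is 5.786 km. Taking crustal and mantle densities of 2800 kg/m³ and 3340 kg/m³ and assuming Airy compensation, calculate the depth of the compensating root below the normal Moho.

In Airy isostatic equilibrium: the weight of the topography is balanced by the buoyancy of the root, ρ_c h = (ρ_m − ρ_c) r.
r = h · ρ_c / (ρ_m − ρ_c) = 5.786 km × 2800 / (3340 − 2800) = 30 km.

30 km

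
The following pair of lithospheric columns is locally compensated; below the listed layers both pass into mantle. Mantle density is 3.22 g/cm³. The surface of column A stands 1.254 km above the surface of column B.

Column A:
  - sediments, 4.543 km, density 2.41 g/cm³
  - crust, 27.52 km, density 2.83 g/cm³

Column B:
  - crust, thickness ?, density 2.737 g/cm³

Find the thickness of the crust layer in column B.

Take the compensation level at the base of the deeper column (depth z_c below the surface of column A) and equate Σ ρ_i t_i down to z_c; mantle fills any gap and the z_c terms cancel.
Column A: 4.543×2.41 + 27.52×2.83 + (z_c − 32.063)×3.22
Column B: 1.254×0 + x×2.737 + (z_c − 1.254 − 0 − x)×3.22
The z_c×3.22 term appears on both sides and cancels. Collect the known terms of each column as K = Σ(ρt)_known − 3.22 × (depth of known layers): K_A = 88.83023 − 3.22×32.063 = −14.41263; K_B = 0 − 3.22×(1.254 + 0) = −4.03788.
Balance: K_A = K_B − x×(3.22 − 2.737), so x = (K_B − K_A)/(3.22 − 2.737) = 10.3747/0.483 = 21.5 km.

21.5 km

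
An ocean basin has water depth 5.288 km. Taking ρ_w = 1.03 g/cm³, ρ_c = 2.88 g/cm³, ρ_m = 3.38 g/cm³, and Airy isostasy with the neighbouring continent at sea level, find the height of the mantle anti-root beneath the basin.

19.6 km

In Airy isostatic equilibrium: replacing crust with seawater at the top is compensated by replacing crust with mantle at the base: d (ρ_c − ρ_w) = a (ρ_m − ρ_c).
a = d (ρ_c − ρ_w)/(ρ_m − ρ_c) = 5.288 km × 1.85/0.5 = 19.6 km.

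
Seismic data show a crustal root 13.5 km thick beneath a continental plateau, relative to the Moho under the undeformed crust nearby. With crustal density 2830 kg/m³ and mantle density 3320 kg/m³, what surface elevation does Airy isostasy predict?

2.34 km

For local isostatic compensation: ρ_c h = (ρ_m − ρ_c) r.
h = r (ρ_m − ρ_c) / ρ_c = 13.5 km × (3320 − 2830) / 2830 = 2.34 km.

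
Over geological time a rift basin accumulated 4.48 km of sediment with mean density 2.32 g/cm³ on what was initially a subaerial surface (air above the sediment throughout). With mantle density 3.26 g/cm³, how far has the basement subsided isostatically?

Subaerial load: s = t ρ_sed / ρ_m = 4.48 km × 2.32/3.26 = 3.19 km.

3.19 km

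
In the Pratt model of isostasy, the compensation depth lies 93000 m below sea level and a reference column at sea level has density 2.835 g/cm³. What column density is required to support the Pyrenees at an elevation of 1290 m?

Pratt balance: ρ_ref D = ρ (D + h).
ρ = ρ_ref D/(D + h) = 2.835 × 93000 m/(93000 m + 1290 m) = 2.8 g/cm³.

2.8 g/cm³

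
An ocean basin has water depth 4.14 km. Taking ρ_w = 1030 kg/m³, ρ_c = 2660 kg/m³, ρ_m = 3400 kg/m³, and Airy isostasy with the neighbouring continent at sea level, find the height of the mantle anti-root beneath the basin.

9.12 km

For local isostatic compensation: replacing crust with seawater at the top is compensated by replacing crust with mantle at the base: d (ρ_c − ρ_w) = a (ρ_m − ρ_c).
a = d (ρ_c − ρ_w)/(ρ_m − ρ_c) = 4.14 km × 1630/740 = 9.12 km.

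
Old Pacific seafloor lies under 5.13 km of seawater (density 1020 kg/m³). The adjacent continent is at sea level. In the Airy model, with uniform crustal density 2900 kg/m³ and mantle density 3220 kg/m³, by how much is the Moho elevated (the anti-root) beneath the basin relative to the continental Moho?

30.1 km

For local isostatic compensation: replacing crust with seawater at the top is compensated by replacing crust with mantle at the base: d (ρ_c − ρ_w) = a (ρ_m − ρ_c).
a = d (ρ_c − ρ_w)/(ρ_m − ρ_c) = 5.13 km × 1880/320 = 30.1 km.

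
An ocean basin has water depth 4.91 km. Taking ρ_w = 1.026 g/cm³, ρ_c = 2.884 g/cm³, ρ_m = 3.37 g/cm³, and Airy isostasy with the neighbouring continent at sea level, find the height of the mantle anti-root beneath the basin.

Isostatic balance requires: replacing crust with seawater at the top is compensated by replacing crust with mantle at the base: d (ρ_c − ρ_w) = a (ρ_m − ρ_c).
a = d (ρ_c − ρ_w)/(ρ_m − ρ_c) = 4.91 km × 1.858/0.486 = 18.8 km.

18.8 km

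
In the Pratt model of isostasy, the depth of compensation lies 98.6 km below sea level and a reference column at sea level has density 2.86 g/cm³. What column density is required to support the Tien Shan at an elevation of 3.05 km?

Pratt balance: ρ_ref D = ρ (D + h).
ρ = ρ_ref D/(D + h) = 2.86 × 98.6 km/(98.6 km + 3.05 km) = 2.77 g/cm³.

2.77 g/cm³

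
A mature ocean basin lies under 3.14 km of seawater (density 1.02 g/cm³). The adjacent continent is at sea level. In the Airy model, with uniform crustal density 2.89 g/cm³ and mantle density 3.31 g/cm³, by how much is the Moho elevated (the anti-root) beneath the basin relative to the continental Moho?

For local isostatic compensation: replacing crust with seawater at the top is compensated by replacing crust with mantle at the base: d (ρ_c − ρ_w) = a (ρ_m − ρ_c).
a = d (ρ_c − ρ_w)/(ρ_m − ρ_c) = 3.14 km × 1.87/0.42 = 14 km.

14 km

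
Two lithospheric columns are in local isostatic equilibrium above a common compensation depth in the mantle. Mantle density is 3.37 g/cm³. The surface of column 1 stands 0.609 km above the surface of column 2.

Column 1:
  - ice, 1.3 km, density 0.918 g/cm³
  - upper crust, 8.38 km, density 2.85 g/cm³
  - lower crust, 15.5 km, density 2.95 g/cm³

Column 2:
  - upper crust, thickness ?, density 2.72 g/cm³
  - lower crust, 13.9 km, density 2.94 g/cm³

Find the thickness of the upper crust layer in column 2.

9.27 km

Take the compensation level at the base of the deeper column (depth z_c below the surface of column 1) and equate Σ ρ_i t_i down to z_c; mantle fills any gap and the z_c terms cancel.
Column 1: 1.3×0.918 + 8.38×2.85 + 15.5×2.95 + (z_c − 25.18)×3.37
Column 2: 0.609×0 + x×2.72 + 13.9×2.94 + (z_c − 0.609 − 13.9 − x)×3.37
The z_c×3.37 term appears on both sides and cancels. Collect the known terms of each column as K = Σ(ρt)_known − 3.37 × (depth of known layers): K_1 = 70.8014 − 3.37×25.18 = −14.0552; K_2 = 40.866 − 3.37×(0.609 + 13.9) = −8.02933.
Balance: K_1 = K_2 − x×(3.37 − 2.72), so x = (K_2 − K_1)/(3.37 − 2.72) = 6.02587/0.65 = 9.27 km.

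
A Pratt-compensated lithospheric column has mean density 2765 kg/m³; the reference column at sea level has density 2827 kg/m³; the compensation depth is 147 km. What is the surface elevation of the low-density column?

3.3 km

ρ_ref D = ρ (D + h) → h = D (ρ_ref − ρ)/ρ.
h = 147 km × (2827 − 2765)/2765 = 3.3 km.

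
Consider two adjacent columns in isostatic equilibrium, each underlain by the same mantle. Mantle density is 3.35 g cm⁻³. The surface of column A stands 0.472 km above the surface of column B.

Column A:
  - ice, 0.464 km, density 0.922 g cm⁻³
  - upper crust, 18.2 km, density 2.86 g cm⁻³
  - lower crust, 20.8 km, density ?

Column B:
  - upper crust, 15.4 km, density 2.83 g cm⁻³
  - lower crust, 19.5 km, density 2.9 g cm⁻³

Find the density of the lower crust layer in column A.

Take the compensation level at the base of the deeper column (depth z_c below the surface of column A) and equate Σ ρ_i t_i down to z_c; mantle fills any gap and the z_c terms cancel.
Column A: 0.464×0.922 + 18.2×2.86 + 20.8×ρ + (z_c − 39.464)×3.35
Column B: 0.472×0 + 15.4×2.83 + 19.5×2.9 + (z_c − 0.472 − 34.9)×3.35
The z_c×3.35 term appears on both sides and cancels. Collect the known terms of each column as K = Σ(ρt)_known − 3.35 × (depth of known layers): K_A = 52.479808 − 3.35×39.464 = −79.724592; K_B = 100.132 − 3.35×(0.472 + 34.9) = −18.3642.
Balance: K_A + 20.8×ρ = K_B, so ρ = (K_B − K_A)/20.8 = 61.3604/20.8 = 2.95 g cm⁻³.

2.95 g cm⁻³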